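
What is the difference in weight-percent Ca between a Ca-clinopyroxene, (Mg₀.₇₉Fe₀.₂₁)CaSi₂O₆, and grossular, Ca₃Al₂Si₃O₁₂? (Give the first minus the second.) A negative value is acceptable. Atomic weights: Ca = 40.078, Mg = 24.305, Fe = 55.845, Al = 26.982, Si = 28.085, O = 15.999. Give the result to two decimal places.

Ca in (Mg₀.₇₉Fe₀.₂₁)CaSi₂O₆: molar mass 223.170 g/mol; 1×40.078 = 40.078 g → 17.96 wt%.
Ca in Ca₃Al₂Si₃O₁₂: molar mass 450.441 g/mol; 3×40.078 = 120.234 g → 26.69 wt%.
Difference = 17.96 − 26.69 = -8.73 percentage points.

-8.73 percentage points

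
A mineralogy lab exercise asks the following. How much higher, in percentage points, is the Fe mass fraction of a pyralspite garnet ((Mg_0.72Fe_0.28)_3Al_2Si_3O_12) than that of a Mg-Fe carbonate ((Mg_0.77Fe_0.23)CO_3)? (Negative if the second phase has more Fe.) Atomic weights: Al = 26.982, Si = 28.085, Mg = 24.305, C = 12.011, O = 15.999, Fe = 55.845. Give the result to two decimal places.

-3.11 percentage points

First mineral: 46.910 g Fe in 429.616 g formula = 10.92 wt% Fe.
Second mineral: 12.844 g Fe in 91.567 g formula = 14.03 wt% Fe.
10.92% − 14.03% gives a difference of -3.11 percentage points.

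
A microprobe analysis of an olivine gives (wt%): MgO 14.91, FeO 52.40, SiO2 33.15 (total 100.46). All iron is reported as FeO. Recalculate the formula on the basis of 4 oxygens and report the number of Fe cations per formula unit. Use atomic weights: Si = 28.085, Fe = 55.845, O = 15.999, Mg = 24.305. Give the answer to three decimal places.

MgO: 14.91/40.304 = 0.36994 mol → 0.36994 mol Mg, 0.36994 mol O.
FeO: 52.40/71.844 = 0.72936 mol → 0.72936 mol Fe, 0.72936 mol O.
SiO2: 33.15/60.083 = 0.55174 mol → 0.55174 mol Si, 1.10348 mol O.
Total oxygen = 2.20278 mol. Normalization factor = 4/2.20278 = 1.81589.
Fe per 4 O = 0.72936 × 1.81589 = 1.324.

1.324 Fe apfu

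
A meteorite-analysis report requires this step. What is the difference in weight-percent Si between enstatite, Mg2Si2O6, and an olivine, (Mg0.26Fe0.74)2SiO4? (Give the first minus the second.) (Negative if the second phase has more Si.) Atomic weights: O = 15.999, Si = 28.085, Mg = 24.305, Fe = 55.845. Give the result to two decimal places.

12.99 percentage points

Si in Mg2Si2O6: molar mass 200.774 g/mol; 2×28.085 = 56.170 g → 27.98 wt%.
Si in (Mg0.26Fe0.74)2SiO4: molar mass 187.370 g/mol; 1×28.085 = 28.085 g → 14.99 wt%.
Difference = 27.98 − 14.99 = 12.99 percentage points.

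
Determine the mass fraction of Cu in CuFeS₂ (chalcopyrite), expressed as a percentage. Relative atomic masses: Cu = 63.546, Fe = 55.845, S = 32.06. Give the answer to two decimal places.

Molar mass of CuFeS₂: 1*63.546 + 1*55.845 + 2*32.06 = 183.511 g/mol.
Mass of Cu per formula unit: 1 × 63.546 = 63.546 g.
Weight fraction Cu = 63.546 / 183.511 = 0.3463.

34.63 wt%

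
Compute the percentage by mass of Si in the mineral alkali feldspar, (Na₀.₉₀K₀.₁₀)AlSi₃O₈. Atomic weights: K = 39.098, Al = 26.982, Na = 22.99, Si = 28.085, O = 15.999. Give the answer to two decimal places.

31.94 mass %

Formula mass = 0.90*22.99 + 0.10*39.098 + 1*26.982 + 3*28.085 + 8*15.999 = 263.830 g/mol, of which 84.255 g is Si.
So Si makes up 84.255/263.830 = 0.3194 of the mass, i.e. 31.94%.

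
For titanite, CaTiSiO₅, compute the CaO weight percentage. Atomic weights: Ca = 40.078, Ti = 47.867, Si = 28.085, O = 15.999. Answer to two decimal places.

28.61 wt%

Formula mass = 196.025 g/mol.
1 Ca → 1.0000 mol CaO per formula unit; M(CaO) = 56.077, so CaO mass = 56.077 g.
56.077/196.025 × 100 = 28.61 wt%.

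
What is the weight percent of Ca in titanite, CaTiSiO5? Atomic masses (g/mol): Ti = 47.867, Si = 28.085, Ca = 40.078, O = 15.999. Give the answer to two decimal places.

20.45 wt%

Formula mass = 1·40.078 + 1·47.867 + 1·28.085 + 5·15.999 = 196.025 g/mol, of which 40.078 g is Ca.
So Ca makes up 40.078/196.025 = 0.2045 of the mass, i.e. 20.45%.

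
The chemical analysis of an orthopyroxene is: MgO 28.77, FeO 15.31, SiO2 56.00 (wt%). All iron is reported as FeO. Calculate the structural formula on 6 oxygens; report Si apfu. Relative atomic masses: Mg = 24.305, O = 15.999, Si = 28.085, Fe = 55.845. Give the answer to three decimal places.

2.004 Si apfu

MgO (M=40.304): mol = 0.71382; Mg = 0.71382, O = 0.71382.
FeO (M=71.844): mol = 0.21310; Fe = 0.21310, O = 0.21310.
SiO2 (M=60.083): mol = 0.93204; Si = 0.93204, O = 1.86408.
ΣO = 2.79100; factor = 6/ΣO = 2.14977.
Si apfu = 0.93204 × 2.14977 = 2.004.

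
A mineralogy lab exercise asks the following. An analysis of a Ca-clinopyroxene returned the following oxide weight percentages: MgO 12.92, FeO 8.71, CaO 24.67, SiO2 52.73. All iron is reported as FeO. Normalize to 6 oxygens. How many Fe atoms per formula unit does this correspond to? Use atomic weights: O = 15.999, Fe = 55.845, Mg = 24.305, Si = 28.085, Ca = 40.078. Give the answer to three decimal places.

12.92 wt% MgO ÷ 40.304 g/mol = 0.32056 mol, giving 0.32056 Mg and 0.32056 O.
8.71 wt% FeO ÷ 71.844 g/mol = 0.12123 mol, giving 0.12123 Fe and 0.12123 O.
24.67 wt% CaO ÷ 56.077 g/mol = 0.43993 mol, giving 0.43993 Ca and 0.43993 O.
52.73 wt% SiO2 ÷ 60.083 g/mol = 0.87762 mol, giving 0.87762 Si and 1.75524 O.
Oxygen sums to 2.63696; scaling by 6/2.63696 = 2.27535 puts the formula on 6 O.
Fe: 0.12123 × 2.27535 = 0.276 atoms per formula unit.

0.276 Fe apfu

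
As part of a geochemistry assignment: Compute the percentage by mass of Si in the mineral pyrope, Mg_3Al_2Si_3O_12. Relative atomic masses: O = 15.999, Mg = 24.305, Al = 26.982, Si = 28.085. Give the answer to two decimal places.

Molar mass of Mg_3Al_2Si_3O_12: 3×24.305 + 2×26.982 + 3×28.085 + 12×15.999 = 403.122 g/mol.
Mass of Si per formula unit: 3 × 28.085 = 84.255 g.
Weight fraction Si = 84.255 / 403.122 = 0.2090.

20.90 mass %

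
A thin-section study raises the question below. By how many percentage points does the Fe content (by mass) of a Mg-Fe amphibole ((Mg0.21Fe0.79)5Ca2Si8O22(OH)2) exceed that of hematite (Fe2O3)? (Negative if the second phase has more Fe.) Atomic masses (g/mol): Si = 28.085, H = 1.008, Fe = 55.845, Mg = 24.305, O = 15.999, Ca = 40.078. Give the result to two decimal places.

First mineral: 220.588 g Fe in 936.936 g formula = 23.54 wt% Fe.
Second mineral: 111.690 g Fe in 159.687 g formula = 69.94 wt% Fe.
23.54% − 69.94% gives a difference of -46.40 percentage points.

-46.40 percentage points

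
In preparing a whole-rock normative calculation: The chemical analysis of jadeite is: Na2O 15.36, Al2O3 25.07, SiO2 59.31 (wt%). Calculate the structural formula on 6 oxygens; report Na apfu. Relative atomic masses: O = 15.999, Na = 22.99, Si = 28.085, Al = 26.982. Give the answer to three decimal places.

1.005 Na apfu

Na2O (M=61.979): mol = 0.24783; Na = 0.49566, O = 0.24783.
Al2O3 (M=101.961): mol = 0.24588; Al = 0.49176, O = 0.73764.
SiO2 (M=60.083): mol = 0.98713; Si = 0.98713, O = 1.97426.
ΣO = 2.95973; factor = 6/ΣO = 2.02721.
Na apfu = 0.49566 × 2.02721 = 1.005.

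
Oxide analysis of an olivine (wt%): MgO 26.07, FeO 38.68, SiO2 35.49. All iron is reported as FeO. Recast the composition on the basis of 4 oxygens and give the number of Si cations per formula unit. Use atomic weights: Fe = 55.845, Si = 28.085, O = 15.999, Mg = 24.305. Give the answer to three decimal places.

26.07 wt% MgO ÷ 40.304 g/mol = 0.64683 mol, giving 0.64683 Mg and 0.64683 O.
38.68 wt% FeO ÷ 71.844 g/mol = 0.53839 mol, giving 0.53839 Fe and 0.53839 O.
35.49 wt% SiO2 ÷ 60.083 g/mol = 0.59068 mol, giving 0.59068 Si and 1.18136 O.
Oxygen sums to 2.36658; scaling by 4/2.36658 = 1.69020 puts the formula on 4 O.
Si: 0.59068 × 1.69020 = 0.998 atoms per formula unit.

0.998 Si apfu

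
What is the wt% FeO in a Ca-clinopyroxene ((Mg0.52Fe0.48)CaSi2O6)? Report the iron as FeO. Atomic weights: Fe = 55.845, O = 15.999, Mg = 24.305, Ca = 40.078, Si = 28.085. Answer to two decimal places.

M((Mg0.52Fe0.48)CaSi2O6) = 231.686 g/mol; M(FeO) = 71.844 g/mol.
Moles FeO per formula unit = 0.48 Fe ÷ 1 = 0.4800.
FeO fraction = (0.4800 × 71.844) / 231.686 = 34.485/231.686 = 0.1488.

14.88 wt%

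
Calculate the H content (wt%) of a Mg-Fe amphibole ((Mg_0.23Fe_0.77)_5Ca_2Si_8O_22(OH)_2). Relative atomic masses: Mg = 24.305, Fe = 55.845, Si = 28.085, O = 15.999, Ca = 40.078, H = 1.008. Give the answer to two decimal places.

Formula mass = 1.15*24.305 + 3.85*55.845 + 2*40.078 + 8*28.085 + 24*15.999 + 2*1.008 = 933.782 g/mol, of which 2.016 g is H.
So H makes up 2.016/933.782 = 0.0022 of the mass, i.e. 0.22%.

0.22 wt%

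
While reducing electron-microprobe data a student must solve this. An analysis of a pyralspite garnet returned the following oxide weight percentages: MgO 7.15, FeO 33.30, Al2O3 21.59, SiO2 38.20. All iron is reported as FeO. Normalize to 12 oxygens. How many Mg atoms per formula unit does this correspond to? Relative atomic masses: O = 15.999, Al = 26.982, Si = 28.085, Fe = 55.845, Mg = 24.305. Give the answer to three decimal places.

MgO: 7.15/40.304 = 0.17740 mol → 0.17740 mol Mg, 0.17740 mol O.
FeO: 33.30/71.844 = 0.46350 mol → 0.46350 mol Fe, 0.46350 mol O.
Al2O3: 21.59/101.961 = 0.21175 mol → 0.42350 mol Al, 0.63525 mol O.
SiO2: 38.20/60.083 = 0.63579 mol → 0.63579 mol Si, 1.27158 mol O.
Total oxygen = 2.54773 mol. Normalization factor = 12/2.54773 = 4.71008.
Mg per 12 O = 0.17740 × 4.71008 = 0.836.

0.836 Mg apfu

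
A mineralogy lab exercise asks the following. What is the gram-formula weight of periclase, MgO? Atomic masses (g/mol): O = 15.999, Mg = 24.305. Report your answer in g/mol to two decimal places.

The formula mass is the sum 1(24.305) + 1(15.999).

40.30 g/mol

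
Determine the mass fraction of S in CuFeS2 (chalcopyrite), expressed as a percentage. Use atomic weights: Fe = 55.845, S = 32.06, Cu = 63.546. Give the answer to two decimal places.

Formula mass = 1×63.546 + 1×55.845 + 2×32.06 = 183.511 g/mol, of which 64.120 g is S.
So S makes up 64.120/183.511 = 0.3494 of the mass, i.e. 34.94%.

34.94 weight percent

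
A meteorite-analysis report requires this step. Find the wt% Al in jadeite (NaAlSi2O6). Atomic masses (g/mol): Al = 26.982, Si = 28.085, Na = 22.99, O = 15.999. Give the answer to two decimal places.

M(NaAlSi2O6) = 202.136 g/mol.
Al contributes 1 × 26.982 = 26.982 g per mole.
26.982/202.136 = 0.1335 → 13.35%.

13.35 weight percent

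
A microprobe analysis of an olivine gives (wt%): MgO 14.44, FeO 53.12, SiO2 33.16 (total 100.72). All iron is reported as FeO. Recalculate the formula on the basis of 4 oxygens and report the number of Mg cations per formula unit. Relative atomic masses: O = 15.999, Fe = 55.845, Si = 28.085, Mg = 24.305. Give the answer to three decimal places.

MgO: 14.44/40.304 = 0.35828 mol → 0.35828 mol Mg, 0.35828 mol O.
FeO: 53.12/71.844 = 0.73938 mol → 0.73938 mol Fe, 0.73938 mol O.
SiO2: 33.16/60.083 = 0.55190 mol → 0.55190 mol Si, 1.10380 mol O.
Total oxygen = 2.20146 mol. Normalization factor = 4/2.20146 = 1.81698.
Mg per 4 O = 0.35828 × 1.81698 = 0.651.

0.651 Mg apfu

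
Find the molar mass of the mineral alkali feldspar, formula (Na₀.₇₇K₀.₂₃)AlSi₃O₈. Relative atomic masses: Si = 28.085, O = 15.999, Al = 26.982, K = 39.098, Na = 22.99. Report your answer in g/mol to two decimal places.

M = 0.77×22.99 + 0.23×39.098 + 1×26.982 + 3×28.085 + 8×15.999

265.92 g/mol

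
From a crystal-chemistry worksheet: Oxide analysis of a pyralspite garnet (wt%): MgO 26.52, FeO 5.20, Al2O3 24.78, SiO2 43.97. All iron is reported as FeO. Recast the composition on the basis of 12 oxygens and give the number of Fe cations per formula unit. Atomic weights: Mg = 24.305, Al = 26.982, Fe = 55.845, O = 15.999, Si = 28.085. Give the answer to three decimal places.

MgO: 26.52/40.304 = 0.65800 mol → 0.65800 mol Mg, 0.65800 mol O.
FeO: 5.20/71.844 = 0.07238 mol → 0.07238 mol Fe, 0.07238 mol O.
Al2O3: 24.78/101.961 = 0.24303 mol → 0.48606 mol Al, 0.72909 mol O.
SiO2: 43.97/60.083 = 0.73182 mol → 0.73182 mol Si, 1.46364 mol O.
Total oxygen = 2.92311 mol. Normalization factor = 12/2.92311 = 4.10522.
Fe per 12 O = 0.07238 × 4.10522 = 0.297.

0.297 Fe apfu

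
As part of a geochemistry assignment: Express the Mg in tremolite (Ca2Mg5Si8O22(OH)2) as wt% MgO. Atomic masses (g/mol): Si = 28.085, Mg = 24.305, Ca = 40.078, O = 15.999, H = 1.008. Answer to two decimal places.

24.81 wt%

M(Ca2Mg5Si8O22(OH)2) = 812.353 g/mol; M(MgO) = 40.304 g/mol.
Moles MgO per formula unit = 5 Mg ÷ 1 = 5.0000.
MgO fraction = (5.0000 × 40.304) / 812.353 = 201.520/812.353 = 0.2481.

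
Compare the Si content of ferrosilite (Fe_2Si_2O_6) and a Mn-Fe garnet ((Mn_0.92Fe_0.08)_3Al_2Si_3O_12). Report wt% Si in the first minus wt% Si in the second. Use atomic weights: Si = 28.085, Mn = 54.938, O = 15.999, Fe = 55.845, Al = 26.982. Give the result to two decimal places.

4.28 percentage points

Si in Fe_2Si_2O_6: molar mass 263.854 g/mol; 2×28.085 = 56.170 g → 21.29 wt%.
Si in (Mn_0.92Fe_0.08)_3Al_2Si_3O_12: molar mass 495.239 g/mol; 3×28.085 = 84.255 g → 17.01 wt%.
Difference = 21.29 − 17.01 = 4.28 percentage points.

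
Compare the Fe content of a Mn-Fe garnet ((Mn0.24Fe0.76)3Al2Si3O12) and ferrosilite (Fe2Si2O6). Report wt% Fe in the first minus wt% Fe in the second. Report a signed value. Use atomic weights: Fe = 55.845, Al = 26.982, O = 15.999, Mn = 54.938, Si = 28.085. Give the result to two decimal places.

M((Mn0.24Fe0.76)3Al2Si3O12) = 497.089 g/mol, so wt% Fe = 127.327/497.089 × 100 = 25.61%.
M(Fe2Si2O6) = 263.854 g/mol, so wt% Fe = 111.690/263.854 × 100 = 42.33%.
25.61 − 42.33 = -16.72 pp.

-16.72 percentage points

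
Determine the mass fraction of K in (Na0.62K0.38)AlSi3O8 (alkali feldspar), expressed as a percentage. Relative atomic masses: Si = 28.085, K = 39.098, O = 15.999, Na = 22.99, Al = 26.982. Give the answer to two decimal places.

M((Na0.62K0.38)AlSi3O8) = 268.340 g/mol.
K contributes 0.38 × 39.098 = 14.857 g per mole.
14.857/268.340 = 0.0554 → 5.54%.

5.54 wt%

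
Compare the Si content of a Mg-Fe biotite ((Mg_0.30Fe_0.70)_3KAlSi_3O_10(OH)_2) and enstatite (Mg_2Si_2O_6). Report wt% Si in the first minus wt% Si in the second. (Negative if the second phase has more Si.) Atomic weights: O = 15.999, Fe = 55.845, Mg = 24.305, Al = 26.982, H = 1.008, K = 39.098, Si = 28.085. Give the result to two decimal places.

-10.55 percentage points

First mineral: 84.255 g Si in 483.488 g formula = 17.43 wt% Si.
Second mineral: 56.170 g Si in 200.774 g formula = 27.98 wt% Si.
17.43% − 27.98% gives a difference of -10.55 percentage points.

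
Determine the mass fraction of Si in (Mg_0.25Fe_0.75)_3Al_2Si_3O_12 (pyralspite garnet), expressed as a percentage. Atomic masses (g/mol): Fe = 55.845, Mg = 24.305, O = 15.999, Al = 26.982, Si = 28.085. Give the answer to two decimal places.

Formula mass = 0.75·24.305 + 2.25·55.845 + 2·26.982 + 3·28.085 + 12·15.999 = 474.087 g/mol, of which 84.255 g is Si.
So Si makes up 84.255/474.087 = 0.1777 of the mass, i.e. 17.77%.

17.77 mass %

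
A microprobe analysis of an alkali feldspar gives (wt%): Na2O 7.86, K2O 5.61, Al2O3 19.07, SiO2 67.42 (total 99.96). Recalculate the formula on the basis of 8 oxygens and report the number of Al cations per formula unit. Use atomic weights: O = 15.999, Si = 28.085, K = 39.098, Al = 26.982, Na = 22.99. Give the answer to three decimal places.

1.000 Al apfu

7.86 wt% Na2O ÷ 61.979 g/mol = 0.12682 mol, giving 0.25364 Na and 0.12682 O.
5.61 wt% K2O ÷ 94.195 g/mol = 0.05956 mol, giving 0.11912 K and 0.05956 O.
19.07 wt% Al2O3 ÷ 101.961 g/mol = 0.18703 mol, giving 0.37406 Al and 0.56109 O.
67.42 wt% SiO2 ÷ 60.083 g/mol = 1.12211 mol, giving 1.12211 Si and 2.24422 O.
Oxygen sums to 2.99169; scaling by 8/2.99169 = 2.67407 puts the formula on 8 O.
Al: 0.37406 × 2.67407 = 1.000 atoms per formula unit.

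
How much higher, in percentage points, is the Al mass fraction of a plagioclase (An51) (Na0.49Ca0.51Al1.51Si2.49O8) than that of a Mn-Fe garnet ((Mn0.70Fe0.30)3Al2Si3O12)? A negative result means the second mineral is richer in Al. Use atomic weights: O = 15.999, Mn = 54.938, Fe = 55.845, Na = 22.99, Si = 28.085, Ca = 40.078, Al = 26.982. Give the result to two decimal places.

4.19 percentage points

Al in Na0.49Ca0.51Al1.51Si2.49O8: molar mass 270.371 g/mol; 1.51×26.982 = 40.743 g → 15.07 wt%.
Al in (Mn0.70Fe0.30)3Al2Si3O12: molar mass 495.837 g/mol; 2×26.982 = 53.964 g → 10.88 wt%.
Difference = 15.07 − 10.88 = 4.19 percentage points.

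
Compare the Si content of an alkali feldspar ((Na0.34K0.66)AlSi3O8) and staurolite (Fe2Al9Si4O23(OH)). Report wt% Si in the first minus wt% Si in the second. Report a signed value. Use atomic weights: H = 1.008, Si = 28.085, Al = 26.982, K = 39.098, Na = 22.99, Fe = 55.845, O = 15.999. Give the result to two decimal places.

17.69 percentage points

First mineral: 84.255 g Si in 272.850 g formula = 30.88 wt% Si.
Second mineral: 112.340 g Si in 851.852 g formula = 13.19 wt% Si.
30.88% − 13.19% gives a difference of 17.69 percentage points.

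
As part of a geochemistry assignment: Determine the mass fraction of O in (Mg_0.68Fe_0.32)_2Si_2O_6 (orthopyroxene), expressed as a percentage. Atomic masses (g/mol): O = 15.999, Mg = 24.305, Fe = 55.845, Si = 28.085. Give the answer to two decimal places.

43.44 wt%

Molar mass of (Mg_0.68Fe_0.32)_2Si_2O_6: 1.36×24.305 + 0.64×55.845 + 2×28.085 + 6×15.999 = 220.960 g/mol.
Mass of O per formula unit: 6 × 15.999 = 95.994 g.
Weight fraction O = 95.994 / 220.960 = 0.4344.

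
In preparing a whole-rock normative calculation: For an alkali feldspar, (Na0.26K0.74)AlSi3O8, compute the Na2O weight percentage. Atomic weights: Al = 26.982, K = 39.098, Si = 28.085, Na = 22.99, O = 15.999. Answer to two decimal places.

Molar mass of (Na0.26K0.74)AlSi3O8 = 0.26×22.99 + 0.74×39.098 + 1×26.982 + 3×28.085 + 8×15.999 = 274.139 g/mol.
Each formula unit contains 0.26 Na, equivalent to 0.26/2 = 0.1300 mol Na2O.
M(Na2O) = 2×22.99 + 1×15.999 = 61.979 g/mol.
Mass of Na2O per formula unit = 0.1300 × 61.979 = 8.057 g.
Na2O wt% = 8.057 / 274.139 × 100 = 2.94%.

2.94 wt%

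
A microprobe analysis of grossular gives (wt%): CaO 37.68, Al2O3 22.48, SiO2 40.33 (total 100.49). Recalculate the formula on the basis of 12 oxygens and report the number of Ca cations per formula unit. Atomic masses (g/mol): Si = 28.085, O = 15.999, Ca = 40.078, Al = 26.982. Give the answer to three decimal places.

3.013 Ca apfu

CaO: 37.68/56.077 = 0.67193 mol → 0.67193 mol Ca, 0.67193 mol O.
Al2O3: 22.48/101.961 = 0.22048 mol → 0.44096 mol Al, 0.66144 mol O.
SiO2: 40.33/60.083 = 0.67124 mol → 0.67124 mol Si, 1.34248 mol O.
Total oxygen = 2.67585 mol. Normalization factor = 12/2.67585 = 4.48456.
Ca per 12 O = 0.67193 × 4.48456 = 3.013.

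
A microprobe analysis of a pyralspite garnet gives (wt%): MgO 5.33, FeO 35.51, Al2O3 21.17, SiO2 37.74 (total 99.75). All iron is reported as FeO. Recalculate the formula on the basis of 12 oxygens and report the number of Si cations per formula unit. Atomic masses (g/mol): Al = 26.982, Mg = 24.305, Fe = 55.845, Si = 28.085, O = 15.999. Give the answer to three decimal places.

MgO: 5.33/40.304 = 0.13224 mol → 0.13224 mol Mg, 0.13224 mol O.
FeO: 35.51/71.844 = 0.49427 mol → 0.49427 mol Fe, 0.49427 mol O.
Al2O3: 21.17/101.961 = 0.20763 mol → 0.41526 mol Al, 0.62289 mol O.
SiO2: 37.74/60.083 = 0.62813 mol → 0.62813 mol Si, 1.25626 mol O.
Total oxygen = 2.50566 mol. Normalization factor = 12/2.50566 = 4.78916.
Si per 12 O = 0.62813 × 4.78916 = 3.008.

3.008 Si apfu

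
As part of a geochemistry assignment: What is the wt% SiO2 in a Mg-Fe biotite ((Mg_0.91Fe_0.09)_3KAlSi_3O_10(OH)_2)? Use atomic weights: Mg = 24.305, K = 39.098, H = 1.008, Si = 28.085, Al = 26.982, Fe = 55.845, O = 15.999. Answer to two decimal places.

42.33 wt%

Formula mass = 425.770 g/mol.
3 Si → 3.0000 mol SiO2 per formula unit; M(SiO2) = 60.083, so SiO2 mass = 180.249 g.
180.249/425.770 × 100 = 42.33 wt%.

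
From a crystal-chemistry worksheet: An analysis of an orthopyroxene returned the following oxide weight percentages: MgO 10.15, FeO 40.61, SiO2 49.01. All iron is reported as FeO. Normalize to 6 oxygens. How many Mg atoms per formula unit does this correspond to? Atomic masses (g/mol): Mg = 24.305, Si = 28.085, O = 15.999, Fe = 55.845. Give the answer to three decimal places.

0.617 Mg apfu

MgO: 10.15/40.304 = 0.25184 mol → 0.25184 mol Mg, 0.25184 mol O.
FeO: 40.61/71.844 = 0.56525 mol → 0.56525 mol Fe, 0.56525 mol O.
SiO2: 49.01/60.083 = 0.81570 mol → 0.81570 mol Si, 1.63140 mol O.
Total oxygen = 2.44849 mol. Normalization factor = 6/2.44849 = 2.45049.
Mg per 6 O = 0.25184 × 2.45049 = 0.617.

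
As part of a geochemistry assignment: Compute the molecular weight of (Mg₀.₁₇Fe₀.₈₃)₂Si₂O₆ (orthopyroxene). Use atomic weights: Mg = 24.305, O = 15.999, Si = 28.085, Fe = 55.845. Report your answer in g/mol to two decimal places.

Mg: 0.34 × 24.305 = 8.2637
Fe: 1.66 × 55.845 = 92.7027
Si: 2 × 28.085 = 56.1700
O: 6 × 15.999 = 95.9940
Summing the contributions gives the formula mass.

253.13 g/mol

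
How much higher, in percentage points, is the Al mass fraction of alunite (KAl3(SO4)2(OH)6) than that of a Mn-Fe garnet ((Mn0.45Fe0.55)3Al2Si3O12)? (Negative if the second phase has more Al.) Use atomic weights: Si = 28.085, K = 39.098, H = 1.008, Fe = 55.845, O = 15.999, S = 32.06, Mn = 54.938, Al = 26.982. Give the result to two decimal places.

First mineral: 80.946 g Al in 414.198 g formula = 19.54 wt% Al.
Second mineral: 53.964 g Al in 496.518 g formula = 10.87 wt% Al.
19.54% − 10.87% gives a difference of 8.67 percentage points.

8.67 percentage points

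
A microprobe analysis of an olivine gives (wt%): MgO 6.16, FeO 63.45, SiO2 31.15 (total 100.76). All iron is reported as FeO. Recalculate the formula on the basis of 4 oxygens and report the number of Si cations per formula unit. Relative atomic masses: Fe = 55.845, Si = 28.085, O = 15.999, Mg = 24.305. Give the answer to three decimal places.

6.16 wt% MgO ÷ 40.304 g/mol = 0.15284 mol, giving 0.15284 Mg and 0.15284 O.
63.45 wt% FeO ÷ 71.844 g/mol = 0.88316 mol, giving 0.88316 Fe and 0.88316 O.
31.15 wt% SiO2 ÷ 60.083 g/mol = 0.51845 mol, giving 0.51845 Si and 1.03690 O.
Oxygen sums to 2.07290; scaling by 4/2.07290 = 1.92966 puts the formula on 4 O.
Si: 0.51845 × 1.92966 = 1.000 atoms per formula unit.

1.000 Si apfu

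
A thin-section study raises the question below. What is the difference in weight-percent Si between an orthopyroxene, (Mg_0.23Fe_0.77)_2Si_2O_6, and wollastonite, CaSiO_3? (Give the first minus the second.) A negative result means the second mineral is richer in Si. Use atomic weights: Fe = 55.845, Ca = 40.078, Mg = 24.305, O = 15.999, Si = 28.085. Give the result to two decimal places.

-1.65 percentage points

Si in (Mg_0.23Fe_0.77)_2Si_2O_6: molar mass 249.346 g/mol; 2×28.085 = 56.170 g → 22.53 wt%.
Si in CaSiO_3: molar mass 116.160 g/mol; 1×28.085 = 28.085 g → 24.18 wt%.
Difference = 22.53 − 24.18 = -1.65 percentage points.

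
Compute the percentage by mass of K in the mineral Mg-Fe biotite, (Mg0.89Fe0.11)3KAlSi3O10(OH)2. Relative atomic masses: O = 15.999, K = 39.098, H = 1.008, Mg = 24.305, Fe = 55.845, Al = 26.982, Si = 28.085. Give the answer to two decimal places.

9.14 mass %

Formula mass = 2.67×24.305 + 0.33×55.845 + 1×39.098 + 1×26.982 + 3×28.085 + 12×15.999 + 2×1.008 = 427.662 g/mol, of which 39.098 g is K.
So K makes up 39.098/427.662 = 0.0914 of the mass, i.e. 9.14%.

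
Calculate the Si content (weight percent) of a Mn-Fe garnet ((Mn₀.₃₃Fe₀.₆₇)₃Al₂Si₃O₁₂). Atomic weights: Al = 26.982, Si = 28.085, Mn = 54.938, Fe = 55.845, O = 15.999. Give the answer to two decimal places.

Molar mass of (Mn₀.₃₃Fe₀.₆₇)₃Al₂Si₃O₁₂: 0.99×54.938 + 2.01×55.845 + 2×26.982 + 3×28.085 + 12×15.999 = 496.844 g/mol.
Mass of Si per formula unit: 3 × 28.085 = 84.255 g.
Weight fraction Si = 84.255 / 496.844 = 0.1696.

16.96 weight percent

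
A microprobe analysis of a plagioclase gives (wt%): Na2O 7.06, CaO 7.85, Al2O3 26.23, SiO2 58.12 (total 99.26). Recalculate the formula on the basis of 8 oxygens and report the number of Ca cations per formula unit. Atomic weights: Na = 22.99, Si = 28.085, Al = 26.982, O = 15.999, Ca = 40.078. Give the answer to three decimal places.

Na2O: 7.06/61.979 = 0.11391 mol → 0.22782 mol Na, 0.11391 mol O.
CaO: 7.85/56.077 = 0.13999 mol → 0.13999 mol Ca, 0.13999 mol O.
Al2O3: 26.23/101.961 = 0.25726 mol → 0.51452 mol Al, 0.77178 mol O.
SiO2: 58.12/60.083 = 0.96733 mol → 0.96733 mol Si, 1.93466 mol O.
Total oxygen = 2.96034 mol. Normalization factor = 8/2.96034 = 2.70239.
Ca per 8 O = 0.13999 × 2.70239 = 0.378.

0.378 Ca apfu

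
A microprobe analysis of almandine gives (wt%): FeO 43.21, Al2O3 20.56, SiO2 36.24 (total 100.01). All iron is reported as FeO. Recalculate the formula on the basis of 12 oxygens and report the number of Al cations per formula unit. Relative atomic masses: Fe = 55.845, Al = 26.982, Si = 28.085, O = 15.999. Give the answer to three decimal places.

FeO (M=71.844): mol = 0.60144; Fe = 0.60144, O = 0.60144.
Al2O3 (M=101.961): mol = 0.20165; Al = 0.40330, O = 0.60495.
SiO2 (M=60.083): mol = 0.60317; Si = 0.60317, O = 1.20634.
ΣO = 2.41273; factor = 12/ΣO = 4.97362.
Al apfu = 0.40330 × 4.97362 = 2.006.

2.006 Al apfu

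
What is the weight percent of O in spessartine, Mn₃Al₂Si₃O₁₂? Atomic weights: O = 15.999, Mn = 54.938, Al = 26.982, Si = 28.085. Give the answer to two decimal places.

Formula mass = 3·54.938 + 2·26.982 + 3·28.085 + 12·15.999 = 495.021 g/mol, of which 191.988 g is O.
So O makes up 191.988/495.021 = 0.3878 of the mass, i.e. 38.78%.

38.78 mass %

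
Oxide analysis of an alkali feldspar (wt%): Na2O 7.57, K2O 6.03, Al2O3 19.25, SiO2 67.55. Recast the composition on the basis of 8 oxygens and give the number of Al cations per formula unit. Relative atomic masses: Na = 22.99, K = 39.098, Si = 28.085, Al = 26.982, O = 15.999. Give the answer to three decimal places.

1.007 Al apfu

7.57 wt% Na2O ÷ 61.979 g/mol = 0.12214 mol, giving 0.24428 Na and 0.12214 O.
6.03 wt% K2O ÷ 94.195 g/mol = 0.06402 mol, giving 0.12804 K and 0.06402 O.
19.25 wt% Al2O3 ÷ 101.961 g/mol = 0.18880 mol, giving 0.37760 Al and 0.56640 O.
67.55 wt% SiO2 ÷ 60.083 g/mol = 1.12428 mol, giving 1.12428 Si and 2.24856 O.
Oxygen sums to 3.00112; scaling by 8/3.00112 = 2.66567 puts the formula on 8 O.
Al: 0.37760 × 2.66567 = 1.007 atoms per formula unit.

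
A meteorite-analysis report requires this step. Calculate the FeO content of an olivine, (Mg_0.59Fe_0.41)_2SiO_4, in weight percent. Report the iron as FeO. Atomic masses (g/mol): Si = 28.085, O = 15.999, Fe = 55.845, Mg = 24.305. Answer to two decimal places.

Molar mass of (Mg_0.59Fe_0.41)_2SiO_4 = 1.18*24.305 + 0.82*55.845 + 1*28.085 + 4*15.999 = 166.554 g/mol.
Each formula unit contains 0.82 Fe, equivalent to 0.82/1 = 0.8200 mol FeO.
M(FeO) = 1×55.845 + 1×15.999 = 71.844 g/mol.
Mass of FeO per formula unit = 0.8200 × 71.844 = 58.912 g.
FeO wt% = 58.912 / 166.554 × 100 = 35.37%.

35.37 wt%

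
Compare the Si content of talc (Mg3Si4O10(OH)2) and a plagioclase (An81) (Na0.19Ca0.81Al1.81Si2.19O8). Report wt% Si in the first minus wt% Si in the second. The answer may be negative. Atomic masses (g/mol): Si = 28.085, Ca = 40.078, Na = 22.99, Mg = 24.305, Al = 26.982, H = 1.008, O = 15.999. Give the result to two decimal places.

7.27 percentage points

M(Mg3Si4O10(OH)2) = 379.259 g/mol, so wt% Si = 112.340/379.259 × 100 = 29.62%.
M(Na0.19Ca0.81Al1.81Si2.19O8) = 275.167 g/mol, so wt% Si = 61.506/275.167 × 100 = 22.35%.
29.62 − 22.35 = 7.27 pp.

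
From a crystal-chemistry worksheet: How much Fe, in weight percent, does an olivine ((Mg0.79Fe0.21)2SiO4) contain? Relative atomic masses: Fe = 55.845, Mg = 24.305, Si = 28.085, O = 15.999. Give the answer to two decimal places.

M((Mg0.79Fe0.21)2SiO4) = 153.938 g/mol.
Fe contributes 0.42 × 55.845 = 23.455 g per mole.
23.455/153.938 = 0.1524 → 15.24%.

15.24 weight percent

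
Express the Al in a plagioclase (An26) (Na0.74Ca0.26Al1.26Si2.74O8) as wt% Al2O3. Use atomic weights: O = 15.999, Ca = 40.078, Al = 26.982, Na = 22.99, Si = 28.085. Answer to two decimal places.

M(Na0.74Ca0.26Al1.26Si2.74O8) = 266.375 g/mol; M(Al2O3) = 101.961 g/mol.
Moles Al2O3 per formula unit = 1.26 Al ÷ 2 = 0.6300.
Al2O3 fraction = (0.6300 × 101.961) / 266.375 = 64.235/266.375 = 0.2411.

24.11 wt%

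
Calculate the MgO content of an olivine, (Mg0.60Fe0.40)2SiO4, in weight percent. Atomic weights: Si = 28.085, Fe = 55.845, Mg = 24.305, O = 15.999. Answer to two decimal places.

29.15 wt%

Molar mass of (Mg0.60Fe0.40)2SiO4 = 1.20×24.305 + 0.80×55.845 + 1×28.085 + 4×15.999 = 165.923 g/mol.
Each formula unit contains 1.20 Mg, equivalent to 1.20/1 = 1.2000 mol MgO.
M(MgO) = 1×24.305 + 1×15.999 = 40.304 g/mol.
Mass of MgO per formula unit = 1.2000 × 40.304 = 48.365 g.
MgO wt% = 48.365 / 165.923 × 100 = 29.15%.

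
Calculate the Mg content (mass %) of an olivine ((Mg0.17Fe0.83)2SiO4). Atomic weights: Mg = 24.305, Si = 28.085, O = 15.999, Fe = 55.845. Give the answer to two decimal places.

4.28 mass %

Molar mass of (Mg0.17Fe0.83)2SiO4: 0.34*24.305 + 1.66*55.845 + 1*28.085 + 4*15.999 = 193.047 g/mol.
Mass of Mg per formula unit: 0.34 × 24.305 = 8.264 g.
Weight fraction Mg = 8.264 / 193.047 = 0.0428.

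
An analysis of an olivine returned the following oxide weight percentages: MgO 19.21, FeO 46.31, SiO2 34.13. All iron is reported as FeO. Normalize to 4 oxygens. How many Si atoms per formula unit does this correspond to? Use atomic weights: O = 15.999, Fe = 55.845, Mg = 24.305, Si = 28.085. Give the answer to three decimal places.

1.007 Si apfu

MgO: 19.21/40.304 = 0.47663 mol → 0.47663 mol Mg, 0.47663 mol O.
FeO: 46.31/71.844 = 0.64459 mol → 0.64459 mol Fe, 0.64459 mol O.
SiO2: 34.13/60.083 = 0.56805 mol → 0.56805 mol Si, 1.13610 mol O.
Total oxygen = 2.25732 mol. Normalization factor = 4/2.25732 = 1.77201.
Si per 4 O = 0.56805 × 1.77201 = 1.007.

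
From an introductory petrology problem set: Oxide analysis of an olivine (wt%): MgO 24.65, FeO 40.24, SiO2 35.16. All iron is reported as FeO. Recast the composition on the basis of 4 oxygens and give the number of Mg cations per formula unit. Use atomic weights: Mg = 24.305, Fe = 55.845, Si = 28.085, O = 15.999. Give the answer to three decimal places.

MgO (M=40.304): mol = 0.61160; Mg = 0.61160, O = 0.61160.
FeO (M=71.844): mol = 0.56010; Fe = 0.56010, O = 0.56010.
SiO2 (M=60.083): mol = 0.58519; Si = 0.58519, O = 1.17038.
ΣO = 2.34208; factor = 4/ΣO = 1.70788.
Mg apfu = 0.61160 × 1.70788 = 1.045.

1.045 Mg apfu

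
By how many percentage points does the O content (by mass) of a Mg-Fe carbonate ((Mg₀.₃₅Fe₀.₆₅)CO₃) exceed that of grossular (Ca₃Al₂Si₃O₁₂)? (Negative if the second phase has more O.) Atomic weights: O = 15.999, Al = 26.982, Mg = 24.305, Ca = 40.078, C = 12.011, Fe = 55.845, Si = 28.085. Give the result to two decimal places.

O in (Mg₀.₃₅Fe₀.₆₅)CO₃: molar mass 104.814 g/mol; 3×15.999 = 47.997 g → 45.79 wt%.
O in Ca₃Al₂Si₃O₁₂: molar mass 450.441 g/mol; 12×15.999 = 191.988 g → 42.62 wt%.
Difference = 45.79 − 42.62 = 3.17 percentage points.

3.17 percentage points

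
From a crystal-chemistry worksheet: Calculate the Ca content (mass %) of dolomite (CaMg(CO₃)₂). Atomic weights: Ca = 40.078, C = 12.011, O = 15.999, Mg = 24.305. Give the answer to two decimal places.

21.73 mass %

M(CaMg(CO₃)₂) = 184.399 g/mol.
Ca contributes 1 × 40.078 = 40.078 g per mole.
40.078/184.399 = 0.2173 → 21.73%.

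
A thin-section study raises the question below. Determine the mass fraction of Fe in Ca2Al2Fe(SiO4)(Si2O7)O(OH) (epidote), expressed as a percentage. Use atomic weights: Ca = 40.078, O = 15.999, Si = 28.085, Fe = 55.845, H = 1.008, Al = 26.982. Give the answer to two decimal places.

Molar mass of Ca2Al2Fe(SiO4)(Si2O7)O(OH): 2·40.078 + 2·26.982 + 1·55.845 + 3·28.085 + 13·15.999 + 1·1.008 = 483.215 g/mol.
Mass of Fe per formula unit: 1 × 55.845 = 55.845 g.
Weight fraction Fe = 55.845 / 483.215 = 0.1156.

11.56 weight percent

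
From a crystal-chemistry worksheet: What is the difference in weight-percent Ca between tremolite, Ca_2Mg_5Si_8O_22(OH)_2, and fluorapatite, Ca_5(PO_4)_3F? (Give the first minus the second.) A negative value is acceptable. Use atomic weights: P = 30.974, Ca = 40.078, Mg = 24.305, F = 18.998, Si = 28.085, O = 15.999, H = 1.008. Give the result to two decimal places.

Ca in Ca_2Mg_5Si_8O_22(OH)_2: molar mass 812.353 g/mol; 2×40.078 = 80.156 g → 9.87 wt%.
Ca in Ca_5(PO_4)_3F: molar mass 504.298 g/mol; 5×40.078 = 200.390 g → 39.74 wt%.
Difference = 9.87 − 39.74 = -29.87 percentage points.

-29.87 percentage points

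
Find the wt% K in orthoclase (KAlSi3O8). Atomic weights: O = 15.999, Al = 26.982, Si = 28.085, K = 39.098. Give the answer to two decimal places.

14.05 weight percent

M(KAlSi3O8) = 278.327 g/mol.
K contributes 1 × 39.098 = 39.098 g per mole.
39.098/278.327 = 0.1405 → 14.05%.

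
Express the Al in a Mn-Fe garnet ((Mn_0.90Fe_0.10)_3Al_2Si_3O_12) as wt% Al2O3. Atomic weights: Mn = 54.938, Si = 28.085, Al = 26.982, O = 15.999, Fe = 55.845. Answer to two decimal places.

Formula mass = 495.293 g/mol.
2 Al → 1.0000 mol Al2O3 per formula unit; M(Al2O3) = 101.961, so Al2O3 mass = 101.961 g.
101.961/495.293 × 100 = 20.59 wt%.

20.59 wt%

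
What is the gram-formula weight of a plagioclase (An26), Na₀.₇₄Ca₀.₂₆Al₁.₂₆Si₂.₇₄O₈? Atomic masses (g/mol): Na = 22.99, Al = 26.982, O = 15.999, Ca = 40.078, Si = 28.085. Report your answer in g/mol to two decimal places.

The formula mass is the sum 0.74*22.99 + 0.26*40.078 + 1.26*26.982 + 2.74*28.085 + 8*15.999.

266.38 g/mol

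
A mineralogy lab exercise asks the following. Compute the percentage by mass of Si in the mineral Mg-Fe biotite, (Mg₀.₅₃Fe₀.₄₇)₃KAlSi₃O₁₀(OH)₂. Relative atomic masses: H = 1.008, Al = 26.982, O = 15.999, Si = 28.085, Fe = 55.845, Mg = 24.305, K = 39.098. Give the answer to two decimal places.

M((Mg₀.₅₃Fe₀.₄₇)₃KAlSi₃O₁₀(OH)₂) = 461.725 g/mol.
Si contributes 3 × 28.085 = 84.255 g per mole.
84.255/461.725 = 0.1825 → 18.25%.

18.25 mass %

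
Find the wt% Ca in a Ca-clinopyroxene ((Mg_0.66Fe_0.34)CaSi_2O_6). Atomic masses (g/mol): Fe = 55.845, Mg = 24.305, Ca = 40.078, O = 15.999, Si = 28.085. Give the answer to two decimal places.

M((Mg_0.66Fe_0.34)CaSi_2O_6) = 227.271 g/mol.
Ca contributes 1 × 40.078 = 40.078 g per mole.
40.078/227.271 = 0.1763 → 17.63%.

17.63 wt%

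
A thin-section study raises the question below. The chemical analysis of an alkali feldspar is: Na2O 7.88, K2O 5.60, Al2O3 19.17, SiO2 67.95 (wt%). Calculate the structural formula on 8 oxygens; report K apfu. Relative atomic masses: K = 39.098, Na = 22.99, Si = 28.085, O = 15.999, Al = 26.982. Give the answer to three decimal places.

0.316 K apfu

7.88 wt% Na2O ÷ 61.979 g/mol = 0.12714 mol, giving 0.25428 Na and 0.12714 O.
5.60 wt% K2O ÷ 94.195 g/mol = 0.05945 mol, giving 0.11890 K and 0.05945 O.
19.17 wt% Al2O3 ÷ 101.961 g/mol = 0.18801 mol, giving 0.37602 Al and 0.56403 O.
67.95 wt% SiO2 ÷ 60.083 g/mol = 1.13094 mol, giving 1.13094 Si and 2.26188 O.
Oxygen sums to 3.01250; scaling by 8/3.01250 = 2.65560 puts the formula on 8 O.
K: 0.11890 × 2.65560 = 0.316 atoms per formula unit.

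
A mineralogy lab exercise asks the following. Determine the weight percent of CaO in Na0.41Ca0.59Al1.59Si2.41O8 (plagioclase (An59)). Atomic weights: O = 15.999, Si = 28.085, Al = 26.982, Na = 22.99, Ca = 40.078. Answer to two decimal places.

12.18 wt%

Formula mass = 271.650 g/mol.
0.59 Ca → 0.5900 mol CaO per formula unit; M(CaO) = 56.077, so CaO mass = 33.085 g.
33.085/271.650 × 100 = 12.18 wt%.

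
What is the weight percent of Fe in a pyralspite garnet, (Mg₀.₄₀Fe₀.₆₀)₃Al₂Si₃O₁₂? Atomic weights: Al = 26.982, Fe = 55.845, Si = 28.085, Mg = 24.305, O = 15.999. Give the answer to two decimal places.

21.86 weight percent

Formula mass = 1.20*24.305 + 1.80*55.845 + 2*26.982 + 3*28.085 + 12*15.999 = 459.894 g/mol, of which 100.521 g is Fe.
So Fe makes up 100.521/459.894 = 0.2186 of the mass, i.e. 21.86%.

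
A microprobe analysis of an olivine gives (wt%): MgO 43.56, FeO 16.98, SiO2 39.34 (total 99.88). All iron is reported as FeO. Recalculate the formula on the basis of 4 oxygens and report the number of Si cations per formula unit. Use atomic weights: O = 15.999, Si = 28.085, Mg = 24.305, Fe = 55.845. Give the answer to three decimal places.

0.997 Si apfu

43.56 wt% MgO ÷ 40.304 g/mol = 1.08079 mol, giving 1.08079 Mg and 1.08079 O.
16.98 wt% FeO ÷ 71.844 g/mol = 0.23635 mol, giving 0.23635 Fe and 0.23635 O.
39.34 wt% SiO2 ÷ 60.083 g/mol = 0.65476 mol, giving 0.65476 Si and 1.30952 O.
Oxygen sums to 2.62666; scaling by 4/2.62666 = 1.52285 puts the formula on 4 O.
Si: 0.65476 × 1.52285 = 0.997 atoms per formula unit.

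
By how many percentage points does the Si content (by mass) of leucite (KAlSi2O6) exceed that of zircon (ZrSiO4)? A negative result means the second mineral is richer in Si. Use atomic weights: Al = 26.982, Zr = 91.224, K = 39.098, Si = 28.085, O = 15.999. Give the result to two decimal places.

First mineral: 56.170 g Si in 218.244 g formula = 25.74 wt% Si.
Second mineral: 28.085 g Si in 183.305 g formula = 15.32 wt% Si.
25.74% − 15.32% gives a difference of 10.42 percentage points.

10.42 percentage points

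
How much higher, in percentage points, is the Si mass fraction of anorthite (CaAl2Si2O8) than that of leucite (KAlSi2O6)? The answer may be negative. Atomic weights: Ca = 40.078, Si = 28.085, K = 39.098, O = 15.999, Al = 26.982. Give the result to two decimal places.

-5.55 percentage points

First mineral: 56.170 g Si in 278.204 g formula = 20.19 wt% Si.
Second mineral: 56.170 g Si in 218.244 g formula = 25.74 wt% Si.
20.19% − 25.74% gives a difference of -5.55 percentage points.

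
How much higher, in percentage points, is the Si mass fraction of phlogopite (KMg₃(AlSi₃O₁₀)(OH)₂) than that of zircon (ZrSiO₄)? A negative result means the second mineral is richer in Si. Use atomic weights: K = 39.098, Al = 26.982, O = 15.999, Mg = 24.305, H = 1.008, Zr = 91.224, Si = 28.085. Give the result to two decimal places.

First mineral: 84.255 g Si in 417.254 g formula = 20.19 wt% Si.
Second mineral: 28.085 g Si in 183.305 g formula = 15.32 wt% Si.
20.19% − 15.32% gives a difference of 4.87 percentage points.

4.87 percentage points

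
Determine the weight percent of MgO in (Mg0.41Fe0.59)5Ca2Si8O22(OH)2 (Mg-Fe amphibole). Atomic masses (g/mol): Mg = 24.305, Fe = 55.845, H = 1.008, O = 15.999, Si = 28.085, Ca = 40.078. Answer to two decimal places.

Molar mass of (Mg0.41Fe0.59)5Ca2Si8O22(OH)2 = 2.05×24.305 + 2.95×55.845 + 2×40.078 + 8×28.085 + 24×15.999 + 2×1.008 = 905.396 g/mol.
Each formula unit contains 2.05 Mg, equivalent to 2.05/1 = 2.0500 mol MgO.
M(MgO) = 1×24.305 + 1×15.999 = 40.304 g/mol.
Mass of MgO per formula unit = 2.0500 × 40.304 = 82.623 g.
MgO wt% = 82.623 / 905.396 × 100 = 9.13%.

9.13 wt%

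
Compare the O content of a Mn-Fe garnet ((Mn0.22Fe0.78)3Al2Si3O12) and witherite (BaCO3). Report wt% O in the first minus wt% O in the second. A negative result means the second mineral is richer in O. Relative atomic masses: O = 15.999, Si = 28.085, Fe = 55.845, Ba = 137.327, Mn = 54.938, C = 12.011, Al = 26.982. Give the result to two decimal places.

14.30 percentage points

First mineral: 191.988 g O in 497.143 g formula = 38.62 wt% O.
Second mineral: 47.997 g O in 197.335 g formula = 24.32 wt% O.
38.62% − 24.32% gives a difference of 14.30 percentage points.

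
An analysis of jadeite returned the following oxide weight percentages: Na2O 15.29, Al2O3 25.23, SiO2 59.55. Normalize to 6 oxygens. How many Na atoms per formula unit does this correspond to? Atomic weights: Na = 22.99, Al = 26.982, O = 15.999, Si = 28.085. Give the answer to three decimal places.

Na2O: 15.29/61.979 = 0.24670 mol → 0.49340 mol Na, 0.24670 mol O.
Al2O3: 25.23/101.961 = 0.24745 mol → 0.49490 mol Al, 0.74235 mol O.
SiO2: 59.55/60.083 = 0.99113 mol → 0.99113 mol Si, 1.98226 mol O.
Total oxygen = 2.97131 mol. Normalization factor = 6/2.97131 = 2.01931.
Na per 6 O = 0.49340 × 2.01931 = 0.996.

0.996 Na apfu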